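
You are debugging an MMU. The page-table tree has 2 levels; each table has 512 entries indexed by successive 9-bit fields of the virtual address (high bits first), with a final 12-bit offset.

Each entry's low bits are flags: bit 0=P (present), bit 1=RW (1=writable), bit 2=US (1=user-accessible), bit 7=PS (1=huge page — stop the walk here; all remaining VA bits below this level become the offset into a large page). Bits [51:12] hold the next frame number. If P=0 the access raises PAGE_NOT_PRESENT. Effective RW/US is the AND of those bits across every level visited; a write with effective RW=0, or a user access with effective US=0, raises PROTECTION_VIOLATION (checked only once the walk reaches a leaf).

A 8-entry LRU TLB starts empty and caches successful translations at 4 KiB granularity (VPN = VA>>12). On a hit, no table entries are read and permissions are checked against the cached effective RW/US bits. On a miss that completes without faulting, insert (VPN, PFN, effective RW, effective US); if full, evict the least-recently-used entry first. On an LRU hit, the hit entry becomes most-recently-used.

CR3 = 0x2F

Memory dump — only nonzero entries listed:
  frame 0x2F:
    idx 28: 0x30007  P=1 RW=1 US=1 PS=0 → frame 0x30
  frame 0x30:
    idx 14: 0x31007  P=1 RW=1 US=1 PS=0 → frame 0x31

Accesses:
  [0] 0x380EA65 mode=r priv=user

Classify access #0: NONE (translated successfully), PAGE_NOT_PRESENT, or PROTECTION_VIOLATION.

Trace:
#0 VA=0x380EA65 (r,user):
  [0] read 0x2F idx=28: raw=0x30007 flags P=1 W=1 U=1 S=0
  [1] read 0x30 idx=14: raw=0x31007 flags P=1 W=1 U=1 S=0
  ⇒ phys 0x31A65  [2 reads]

Access #0 fault: NONE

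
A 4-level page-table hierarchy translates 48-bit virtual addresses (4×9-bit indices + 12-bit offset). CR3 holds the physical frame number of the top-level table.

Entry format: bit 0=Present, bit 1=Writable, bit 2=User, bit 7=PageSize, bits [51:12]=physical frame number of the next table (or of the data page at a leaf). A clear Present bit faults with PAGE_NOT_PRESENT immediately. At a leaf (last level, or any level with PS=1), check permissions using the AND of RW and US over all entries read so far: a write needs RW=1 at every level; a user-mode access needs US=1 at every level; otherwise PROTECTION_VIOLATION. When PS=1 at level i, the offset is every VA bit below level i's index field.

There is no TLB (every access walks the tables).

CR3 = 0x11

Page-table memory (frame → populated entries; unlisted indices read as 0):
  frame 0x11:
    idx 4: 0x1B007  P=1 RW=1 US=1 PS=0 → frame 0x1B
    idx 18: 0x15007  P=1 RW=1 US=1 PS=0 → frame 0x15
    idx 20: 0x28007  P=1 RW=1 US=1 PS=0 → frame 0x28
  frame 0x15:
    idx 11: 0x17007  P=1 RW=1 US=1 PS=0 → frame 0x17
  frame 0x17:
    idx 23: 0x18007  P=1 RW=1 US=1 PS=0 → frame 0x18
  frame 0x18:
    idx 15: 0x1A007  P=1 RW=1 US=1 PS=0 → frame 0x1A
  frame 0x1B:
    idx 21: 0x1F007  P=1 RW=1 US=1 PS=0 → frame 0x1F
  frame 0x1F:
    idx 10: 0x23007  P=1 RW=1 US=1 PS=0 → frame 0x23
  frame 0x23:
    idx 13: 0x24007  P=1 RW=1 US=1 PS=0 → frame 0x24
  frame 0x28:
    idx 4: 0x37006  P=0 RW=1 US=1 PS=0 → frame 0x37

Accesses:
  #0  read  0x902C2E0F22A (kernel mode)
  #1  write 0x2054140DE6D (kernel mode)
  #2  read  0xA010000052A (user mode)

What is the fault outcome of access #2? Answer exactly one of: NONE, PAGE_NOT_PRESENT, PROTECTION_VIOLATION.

Trace:
#0 VA=0x902C2E0F22A (r,kernel):
  [0] read 0x11 idx=18: raw=0x15007 flags P=1 W=1 U=1 S=0
  [1] read 0x15 idx=11: raw=0x17007 flags P=1 W=1 U=1 S=0
  [2] read 0x17 idx=23: raw=0x18007 flags P=1 W=1 U=1 S=0
  [3] read 0x18 idx=15: raw=0x1A007 flags P=1 W=1 U=1 S=0
  → PA=0x1A22A  (4 entries read)
#1 VA=0x2054140DE6D (w,kernel):
  [0] read 0x11 idx=4: raw=0x1B007 flags P=1 W=1 U=1 S=0
  [1] read 0x1B idx=21: raw=0x1F007 flags P=1 W=1 U=1 S=0
  [2] read 0x1F idx=10: raw=0x23007 flags P=1 W=1 U=1 S=0
  [3] read 0x23 idx=13: raw=0x24007 flags P=1 W=1 U=1 S=0
  → PA=0x24E6D  (4 entries read)
#2 VA=0xA010000052A (r,user):
  [0] read 0x11 idx=20: raw=0x28007 flags P=1 W=1 U=1 S=0
  [1] read 0x28 idx=4: raw=0x37006 flags P=0 W=1 U=1 S=0
  ✗ PAGE_NOT_PRESENT  [2 reads]

Access #2 fault: PAGE_NOT_PRESENT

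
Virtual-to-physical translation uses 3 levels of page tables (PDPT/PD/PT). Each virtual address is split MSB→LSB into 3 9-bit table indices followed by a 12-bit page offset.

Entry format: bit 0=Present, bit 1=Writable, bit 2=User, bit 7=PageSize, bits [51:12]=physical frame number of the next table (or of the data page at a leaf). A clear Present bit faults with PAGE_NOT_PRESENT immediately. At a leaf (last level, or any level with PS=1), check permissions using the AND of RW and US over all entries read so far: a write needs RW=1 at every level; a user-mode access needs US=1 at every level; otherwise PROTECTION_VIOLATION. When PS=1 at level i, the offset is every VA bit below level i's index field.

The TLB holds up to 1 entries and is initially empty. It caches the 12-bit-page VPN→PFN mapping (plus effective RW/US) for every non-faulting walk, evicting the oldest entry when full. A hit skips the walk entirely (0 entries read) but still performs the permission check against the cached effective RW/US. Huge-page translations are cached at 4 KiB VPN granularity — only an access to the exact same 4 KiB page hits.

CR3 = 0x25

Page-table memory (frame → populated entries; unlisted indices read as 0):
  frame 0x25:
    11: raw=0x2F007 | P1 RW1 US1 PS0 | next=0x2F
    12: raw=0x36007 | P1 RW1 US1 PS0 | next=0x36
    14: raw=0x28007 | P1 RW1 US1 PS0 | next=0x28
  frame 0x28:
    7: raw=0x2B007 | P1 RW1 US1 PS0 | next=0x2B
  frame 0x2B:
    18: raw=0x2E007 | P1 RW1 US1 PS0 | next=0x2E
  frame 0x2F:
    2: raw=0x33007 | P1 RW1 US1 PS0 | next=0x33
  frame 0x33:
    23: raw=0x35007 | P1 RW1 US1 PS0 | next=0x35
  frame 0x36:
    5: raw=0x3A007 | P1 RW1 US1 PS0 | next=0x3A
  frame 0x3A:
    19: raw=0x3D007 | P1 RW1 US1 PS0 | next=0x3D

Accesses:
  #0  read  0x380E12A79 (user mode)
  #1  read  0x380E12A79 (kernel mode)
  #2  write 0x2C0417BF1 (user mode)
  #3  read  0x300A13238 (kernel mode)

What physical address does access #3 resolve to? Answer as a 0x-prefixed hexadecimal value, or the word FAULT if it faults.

Per-access translation:
#0 VA=0x380E12A79 (r,user):
  L0 @0x25[14] → 0x28007  P=1,RW=1,US=1,PS=0
  L1 @0x28[7] → 0x2B007  P=1,RW=1,US=1,PS=0
  L2 @0x2B[18] → 0x2E007  P=1,RW=1,US=1,PS=0
  → PA=0x2EA79  (3 entries read)
#1 VA=0x380E12A79 (r,kernel):
  TLB hit vpn=0x380E12 → PA=0x2EA79
#2 VA=0x2C0417BF1 (w,user):
  L0 @0x25[11] → 0x2F007  P=1,RW=1,US=1,PS=0
  L1 @0x2F[2] → 0x33007  P=1,RW=1,US=1,PS=0
  L2 @0x33[23] → 0x35007  P=1,RW=1,US=1,PS=0
  → PA=0x35BF1  (3 entries read)
#3 VA=0x300A13238 (r,kernel):
  L0 @0x25[12] → 0x36007  P=1,RW=1,US=1,PS=0
  L1 @0x36[5] → 0x3A007  P=1,RW=1,US=1,PS=0
  L2 @0x3A[19] → 0x3D007  P=1,RW=1,US=1,PS=0
  → PA=0x3D238  (3 entries read)

Access #3 PA: 0x3D238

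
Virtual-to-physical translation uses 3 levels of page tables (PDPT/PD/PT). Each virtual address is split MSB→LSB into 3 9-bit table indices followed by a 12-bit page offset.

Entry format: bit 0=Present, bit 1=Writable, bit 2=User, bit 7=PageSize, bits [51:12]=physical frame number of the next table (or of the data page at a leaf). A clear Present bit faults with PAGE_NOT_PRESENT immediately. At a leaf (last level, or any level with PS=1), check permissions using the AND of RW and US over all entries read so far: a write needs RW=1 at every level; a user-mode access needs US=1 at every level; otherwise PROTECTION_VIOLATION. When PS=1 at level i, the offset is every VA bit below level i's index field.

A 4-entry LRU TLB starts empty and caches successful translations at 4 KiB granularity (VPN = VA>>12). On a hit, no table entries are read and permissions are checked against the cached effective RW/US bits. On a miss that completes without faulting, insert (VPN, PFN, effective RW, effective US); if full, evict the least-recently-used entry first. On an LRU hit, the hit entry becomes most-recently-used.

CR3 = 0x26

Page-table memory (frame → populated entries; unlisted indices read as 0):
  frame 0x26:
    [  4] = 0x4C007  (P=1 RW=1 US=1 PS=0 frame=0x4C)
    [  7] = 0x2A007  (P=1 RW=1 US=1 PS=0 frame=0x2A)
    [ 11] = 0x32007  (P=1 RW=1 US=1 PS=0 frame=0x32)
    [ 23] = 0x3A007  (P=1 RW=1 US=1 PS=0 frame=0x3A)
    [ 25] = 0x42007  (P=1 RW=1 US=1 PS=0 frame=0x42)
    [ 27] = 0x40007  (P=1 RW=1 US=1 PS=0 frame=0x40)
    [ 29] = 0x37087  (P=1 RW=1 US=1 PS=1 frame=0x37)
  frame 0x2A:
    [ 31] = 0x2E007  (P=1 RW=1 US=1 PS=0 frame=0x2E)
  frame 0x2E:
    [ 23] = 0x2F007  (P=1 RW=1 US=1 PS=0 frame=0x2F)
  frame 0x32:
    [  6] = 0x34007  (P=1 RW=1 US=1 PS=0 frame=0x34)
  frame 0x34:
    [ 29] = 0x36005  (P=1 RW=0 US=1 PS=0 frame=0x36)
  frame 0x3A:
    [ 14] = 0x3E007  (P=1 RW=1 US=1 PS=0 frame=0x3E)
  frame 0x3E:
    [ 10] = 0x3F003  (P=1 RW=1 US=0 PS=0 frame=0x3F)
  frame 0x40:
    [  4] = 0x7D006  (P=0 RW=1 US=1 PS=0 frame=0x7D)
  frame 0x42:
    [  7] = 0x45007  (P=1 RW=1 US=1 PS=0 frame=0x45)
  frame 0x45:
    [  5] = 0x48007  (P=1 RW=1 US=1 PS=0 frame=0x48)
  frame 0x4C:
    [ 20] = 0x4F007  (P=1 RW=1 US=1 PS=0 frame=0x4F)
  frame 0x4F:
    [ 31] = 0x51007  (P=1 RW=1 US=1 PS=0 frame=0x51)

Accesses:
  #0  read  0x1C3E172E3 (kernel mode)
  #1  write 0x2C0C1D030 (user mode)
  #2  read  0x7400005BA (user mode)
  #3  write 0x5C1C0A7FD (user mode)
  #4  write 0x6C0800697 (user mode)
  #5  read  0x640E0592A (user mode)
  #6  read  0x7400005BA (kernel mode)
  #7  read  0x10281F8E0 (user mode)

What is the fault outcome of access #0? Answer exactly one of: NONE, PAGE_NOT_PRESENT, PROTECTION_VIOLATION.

Walk each access:
#0 VA=0x1C3E172E3 (r,kernel):
  L0 @0x26[7] → 0x2A007  P=1,RW=1,US=1,PS=0
  L1 @0x2A[31] → 0x2E007  P=1,RW=1,US=1,PS=0
  L2 @0x2E[23] → 0x2F007  P=1,RW=1,US=1,PS=0
  ✓ 0x2F2E3  — 3 lookups
#1 VA=0x2C0C1D030 (w,user):
  L0 @0x26[11] → 0x32007  P=1,RW=1,US=1,PS=0
  L1 @0x32[6] → 0x34007  P=1,RW=1,US=1,PS=0
  L2 @0x34[29] → 0x36005  P=1,RW=0,US=1,PS=0
  ✗ PROTECTION_VIOLATION  [3 reads]
#2 VA=0x7400005BA (r,user):
  L0 @0x26[29] → 0x37087  P=1,RW=1,US=1,PS=1
  ✓ 0x375BA (huge @L0)  — 1 lookups
#3 VA=0x5C1C0A7FD (w,user):
  L0 @0x26[23] → 0x3A007  P=1,RW=1,US=1,PS=0
  L1 @0x3A[14] → 0x3E007  P=1,RW=1,US=1,PS=0
  L2 @0x3E[10] → 0x3F003  P=1,RW=1,US=0,PS=0
  ✗ PROTECTION_VIOLATION  [3 reads]
#4 VA=0x6C0800697 (w,user):
  L0 @0x26[27] → 0x40007  P=1,RW=1,US=1,PS=0
  L1 @0x40[4] → 0x7D006  P=0,RW=1,US=1,PS=0
  ✗ PAGE_NOT_PRESENT  [2 reads]
#5 VA=0x640E0592A (r,user):
  L0 @0x26[25] → 0x42007  P=1,RW=1,US=1,PS=0
  L1 @0x42[7] → 0x45007  P=1,RW=1,US=1,PS=0
  L2 @0x45[5] → 0x48007  P=1,RW=1,US=1,PS=0
  ✓ 0x4892A  — 3 lookups
#6 VA=0x7400005BA (r,kernel):
  TLB hit vpn=0x740000 → PA=0x375BA
#7 VA=0x10281F8E0 (r,user):
  L0 @0x26[4] → 0x4C007  P=1,RW=1,US=1,PS=0
  L1 @0x4C[20] → 0x4F007  P=1,RW=1,US=1,PS=0
  L2 @0x4F[31] → 0x51007  P=1,RW=1,US=1,PS=0
  ✓ 0x518E0  — 3 lookups

Access #0 fault: NONE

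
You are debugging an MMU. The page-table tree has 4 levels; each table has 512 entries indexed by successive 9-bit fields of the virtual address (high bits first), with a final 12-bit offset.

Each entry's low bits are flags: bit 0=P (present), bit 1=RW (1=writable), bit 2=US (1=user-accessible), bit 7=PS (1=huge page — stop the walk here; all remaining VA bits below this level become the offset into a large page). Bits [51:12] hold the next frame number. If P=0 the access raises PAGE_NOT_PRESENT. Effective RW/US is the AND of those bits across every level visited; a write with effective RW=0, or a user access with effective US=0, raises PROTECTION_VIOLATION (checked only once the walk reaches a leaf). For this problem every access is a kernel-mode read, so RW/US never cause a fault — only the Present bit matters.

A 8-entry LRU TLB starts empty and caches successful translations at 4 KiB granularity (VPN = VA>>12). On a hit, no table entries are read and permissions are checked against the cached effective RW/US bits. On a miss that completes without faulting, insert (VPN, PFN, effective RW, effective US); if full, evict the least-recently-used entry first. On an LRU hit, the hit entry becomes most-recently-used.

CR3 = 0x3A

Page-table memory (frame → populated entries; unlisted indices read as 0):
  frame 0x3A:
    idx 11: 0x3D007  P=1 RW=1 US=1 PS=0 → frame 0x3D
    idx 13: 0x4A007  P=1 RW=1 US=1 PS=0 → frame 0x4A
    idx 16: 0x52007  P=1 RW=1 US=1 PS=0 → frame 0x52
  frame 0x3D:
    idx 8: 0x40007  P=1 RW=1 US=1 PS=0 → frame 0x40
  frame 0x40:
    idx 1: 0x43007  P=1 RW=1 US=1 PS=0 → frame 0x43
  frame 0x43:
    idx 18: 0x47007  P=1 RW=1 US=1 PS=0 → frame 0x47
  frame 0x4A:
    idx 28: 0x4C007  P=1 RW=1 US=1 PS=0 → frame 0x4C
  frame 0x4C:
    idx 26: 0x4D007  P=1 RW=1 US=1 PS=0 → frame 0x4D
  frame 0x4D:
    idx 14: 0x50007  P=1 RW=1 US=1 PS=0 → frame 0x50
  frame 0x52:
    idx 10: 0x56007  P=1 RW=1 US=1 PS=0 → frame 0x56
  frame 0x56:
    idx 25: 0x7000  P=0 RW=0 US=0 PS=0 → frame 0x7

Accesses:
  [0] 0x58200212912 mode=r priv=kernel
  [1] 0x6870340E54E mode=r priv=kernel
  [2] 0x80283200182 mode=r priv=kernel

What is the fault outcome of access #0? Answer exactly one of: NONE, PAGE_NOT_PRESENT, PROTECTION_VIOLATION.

Per-access translation:
#0 VA=0x58200212912 (r,kernel):
  [0] read 0x3A idx=11: raw=0x3D007 flags P=1 W=1 U=1 S=0
  [1] read 0x3D idx=8: raw=0x40007 flags P=1 W=1 U=1 S=0
  [2] read 0x40 idx=1: raw=0x43007 flags P=1 W=1 U=1 S=0
  [3] read 0x43 idx=18: raw=0x47007 flags P=1 W=1 U=1 S=0
  ✓ 0x47912  — 4 lookups
#1 VA=0x6870340E54E (r,kernel):
  [0] read 0x3A idx=13: raw=0x4A007 flags P=1 W=1 U=1 S=0
  [1] read 0x4A idx=28: raw=0x4C007 flags P=1 W=1 U=1 S=0
  [2] read 0x4C idx=26: raw=0x4D007 flags P=1 W=1 U=1 S=0
  [3] read 0x4D idx=14: raw=0x50007 flags P=1 W=1 U=1 S=0
  ✓ 0x5054E  — 4 lookups
#2 VA=0x80283200182 (r,kernel):
  [0] read 0x3A idx=16: raw=0x52007 flags P=1 W=1 U=1 S=0
  [1] read 0x52 idx=10: raw=0x56007 flags P=1 W=1 U=1 S=0
  [2] read 0x56 idx=25: raw=0x7000 flags P=0 W=0 U=0 S=0
  → PAGE_NOT_PRESENT  (3 entries read)

Access #0 fault: NONE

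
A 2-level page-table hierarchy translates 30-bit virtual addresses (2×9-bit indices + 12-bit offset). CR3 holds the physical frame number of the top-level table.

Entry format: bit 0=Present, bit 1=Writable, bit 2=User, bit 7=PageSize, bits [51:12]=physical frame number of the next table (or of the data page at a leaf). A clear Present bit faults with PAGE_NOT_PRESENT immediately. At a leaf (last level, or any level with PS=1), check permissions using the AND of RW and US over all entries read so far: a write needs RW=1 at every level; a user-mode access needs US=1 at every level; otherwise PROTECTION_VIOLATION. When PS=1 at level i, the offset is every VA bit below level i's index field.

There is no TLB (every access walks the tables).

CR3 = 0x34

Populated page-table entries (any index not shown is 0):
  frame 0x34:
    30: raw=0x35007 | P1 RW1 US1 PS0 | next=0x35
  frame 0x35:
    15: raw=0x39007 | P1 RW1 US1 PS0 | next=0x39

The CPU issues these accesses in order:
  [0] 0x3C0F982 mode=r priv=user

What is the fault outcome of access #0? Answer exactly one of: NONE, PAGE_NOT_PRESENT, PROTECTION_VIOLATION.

Per-access translation:
#0 VA=0x3C0F982 (r,user):
  [0] read 0x34 idx=30: raw=0x35007 flags P=1 W=1 U=1 S=0
  [1] read 0x35 idx=15: raw=0x39007 flags P=1 W=1 U=1 S=0
  → PA=0x39982  (2 entries read)

Access #0 fault: NONE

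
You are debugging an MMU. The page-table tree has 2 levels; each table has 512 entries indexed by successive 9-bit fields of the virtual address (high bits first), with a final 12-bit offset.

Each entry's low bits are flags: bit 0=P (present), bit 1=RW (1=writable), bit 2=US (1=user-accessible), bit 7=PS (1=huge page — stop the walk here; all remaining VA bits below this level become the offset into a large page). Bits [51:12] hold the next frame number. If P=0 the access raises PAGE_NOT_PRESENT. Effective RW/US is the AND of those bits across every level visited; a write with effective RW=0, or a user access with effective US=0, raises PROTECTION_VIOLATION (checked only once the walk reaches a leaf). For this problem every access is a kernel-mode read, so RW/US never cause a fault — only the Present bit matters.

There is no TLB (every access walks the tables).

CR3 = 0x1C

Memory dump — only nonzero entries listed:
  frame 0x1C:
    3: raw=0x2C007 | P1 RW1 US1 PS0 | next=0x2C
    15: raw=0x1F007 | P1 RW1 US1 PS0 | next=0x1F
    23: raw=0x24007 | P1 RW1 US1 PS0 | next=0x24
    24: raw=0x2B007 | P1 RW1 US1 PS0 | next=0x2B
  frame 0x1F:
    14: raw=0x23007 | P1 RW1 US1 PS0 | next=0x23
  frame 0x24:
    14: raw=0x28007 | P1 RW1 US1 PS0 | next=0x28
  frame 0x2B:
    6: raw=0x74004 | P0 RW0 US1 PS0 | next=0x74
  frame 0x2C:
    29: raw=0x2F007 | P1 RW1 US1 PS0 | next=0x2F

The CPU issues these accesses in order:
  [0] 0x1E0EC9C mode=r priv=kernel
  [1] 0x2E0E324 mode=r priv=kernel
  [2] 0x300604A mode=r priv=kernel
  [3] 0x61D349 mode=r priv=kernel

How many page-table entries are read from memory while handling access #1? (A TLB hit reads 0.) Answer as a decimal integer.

Walk each access:
#0 VA=0x1E0EC9C (r,kernel):
  lvl0: tbl 0x1C, slot 15 ⇒ 0x1F007 (P1/RW1/US1/PS0)
  lvl1: tbl 0x1F, slot 14 ⇒ 0x23007 (P1/RW1/US1/PS0)
  ⇒ phys 0x23C9C  [2 reads]
#1 VA=0x2E0E324 (r,kernel):
  lvl0: tbl 0x1C, slot 23 ⇒ 0x24007 (P1/RW1/US1/PS0)
  lvl1: tbl 0x24, slot 14 ⇒ 0x28007 (P1/RW1/US1/PS0)
  ⇒ phys 0x28324  [2 reads]
#2 VA=0x300604A (r,kernel):
  lvl0: tbl 0x1C, slot 24 ⇒ 0x2B007 (P1/RW1/US1/PS0)
  lvl1: tbl 0x2B, slot 6 ⇒ 0x74004 (P0/RW0/US1/PS0)
  → PAGE_NOT_PRESENT  (2 entries read)
#3 VA=0x61D349 (r,kernel):
  lvl0: tbl 0x1C, slot 3 ⇒ 0x2C007 (P1/RW1/US1/PS0)
  lvl1: tbl 0x2C, slot 29 ⇒ 0x2F007 (P1/RW1/US1/PS0)
  ⇒ phys 0x2F349  [2 reads]

Entries read for #1: 2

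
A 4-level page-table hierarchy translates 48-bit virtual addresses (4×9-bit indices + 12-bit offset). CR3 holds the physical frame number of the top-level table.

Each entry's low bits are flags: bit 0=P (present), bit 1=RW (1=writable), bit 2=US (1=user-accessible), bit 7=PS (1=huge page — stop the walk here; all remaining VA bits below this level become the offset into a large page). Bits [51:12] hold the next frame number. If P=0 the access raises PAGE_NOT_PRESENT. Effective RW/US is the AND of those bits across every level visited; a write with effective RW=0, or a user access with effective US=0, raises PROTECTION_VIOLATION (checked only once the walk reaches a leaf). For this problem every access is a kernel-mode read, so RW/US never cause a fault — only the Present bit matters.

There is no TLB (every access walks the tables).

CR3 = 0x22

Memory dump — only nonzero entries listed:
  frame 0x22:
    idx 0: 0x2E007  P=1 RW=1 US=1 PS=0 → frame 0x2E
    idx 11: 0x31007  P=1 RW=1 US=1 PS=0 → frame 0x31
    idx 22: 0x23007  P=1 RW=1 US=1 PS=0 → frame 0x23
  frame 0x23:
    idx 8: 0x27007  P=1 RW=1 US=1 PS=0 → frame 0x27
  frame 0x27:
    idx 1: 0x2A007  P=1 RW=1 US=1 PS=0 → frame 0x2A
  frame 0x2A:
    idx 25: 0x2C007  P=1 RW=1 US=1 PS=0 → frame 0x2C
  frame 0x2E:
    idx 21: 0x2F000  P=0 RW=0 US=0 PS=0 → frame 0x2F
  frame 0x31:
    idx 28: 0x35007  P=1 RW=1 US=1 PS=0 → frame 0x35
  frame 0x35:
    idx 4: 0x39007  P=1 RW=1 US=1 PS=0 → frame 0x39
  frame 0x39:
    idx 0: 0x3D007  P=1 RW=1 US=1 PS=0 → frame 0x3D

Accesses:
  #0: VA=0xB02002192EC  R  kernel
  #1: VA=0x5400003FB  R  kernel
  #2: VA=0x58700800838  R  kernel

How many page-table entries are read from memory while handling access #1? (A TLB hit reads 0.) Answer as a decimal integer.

Walk each access:
#0 VA=0xB02002192EC (r,kernel):
  L0: frame=0x22 idx=22 entry=0x23007 [P=1 RW=1 US=1 PS=0]
  L1: frame=0x23 idx=8 entry=0x27007 [P=1 RW=1 US=1 PS=0]
  L2: frame=0x27 idx=1 entry=0x2A007 [P=1 RW=1 US=1 PS=0]
  L3: frame=0x2A idx=25 entry=0x2C007 [P=1 RW=1 US=1 PS=0]
  → PA=0x2C2EC  (4 entries read)
#1 VA=0x5400003FB (r,kernel):
  L0: frame=0x22 idx=0 entry=0x2E007 [P=1 RW=1 US=1 PS=0]
  L1: frame=0x2E idx=21 entry=0x2F000 [P=0 RW=0 US=0 PS=0]
  ✗ PAGE_NOT_PRESENT  [2 reads]
#2 VA=0x58700800838 (r,kernel):
  L0: frame=0x22 idx=11 entry=0x31007 [P=1 RW=1 US=1 PS=0]
  L1: frame=0x31 idx=28 entry=0x35007 [P=1 RW=1 US=1 PS=0]
  L2: frame=0x35 idx=4 entry=0x39007 [P=1 RW=1 US=1 PS=0]
  L3: frame=0x39 idx=0 entry=0x3D007 [P=1 RW=1 US=1 PS=0]
  → PA=0x3D838  (4 entries read)

Entries read for #1: 2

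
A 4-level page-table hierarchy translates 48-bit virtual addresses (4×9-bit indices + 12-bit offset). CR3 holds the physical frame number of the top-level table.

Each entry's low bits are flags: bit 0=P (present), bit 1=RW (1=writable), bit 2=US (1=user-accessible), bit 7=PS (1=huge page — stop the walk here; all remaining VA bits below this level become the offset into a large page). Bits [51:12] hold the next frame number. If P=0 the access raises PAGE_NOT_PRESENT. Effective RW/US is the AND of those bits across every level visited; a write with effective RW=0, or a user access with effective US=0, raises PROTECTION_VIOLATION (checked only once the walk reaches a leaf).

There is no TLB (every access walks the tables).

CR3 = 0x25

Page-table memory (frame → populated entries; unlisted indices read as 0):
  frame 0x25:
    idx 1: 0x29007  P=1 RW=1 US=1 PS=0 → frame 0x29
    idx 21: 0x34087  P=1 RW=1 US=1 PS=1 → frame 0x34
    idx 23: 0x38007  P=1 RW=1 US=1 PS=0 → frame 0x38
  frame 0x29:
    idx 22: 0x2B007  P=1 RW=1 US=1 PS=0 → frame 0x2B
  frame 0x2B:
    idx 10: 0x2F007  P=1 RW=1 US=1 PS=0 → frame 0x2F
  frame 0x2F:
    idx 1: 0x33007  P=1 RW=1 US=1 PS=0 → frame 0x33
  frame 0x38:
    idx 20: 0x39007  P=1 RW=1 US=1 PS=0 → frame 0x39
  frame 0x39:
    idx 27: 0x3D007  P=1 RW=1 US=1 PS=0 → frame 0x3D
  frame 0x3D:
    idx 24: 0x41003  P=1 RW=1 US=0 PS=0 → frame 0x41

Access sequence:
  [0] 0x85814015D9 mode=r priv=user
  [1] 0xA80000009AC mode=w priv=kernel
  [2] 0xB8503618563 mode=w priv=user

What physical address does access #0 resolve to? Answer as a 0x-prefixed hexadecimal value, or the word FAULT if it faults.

Per-access translation:
#0 VA=0x85814015D9 (r,user):
  lvl0: tbl 0x25, slot 1 ⇒ 0x29007 (P1/RW1/US1/PS0)
  lvl1: tbl 0x29, slot 22 ⇒ 0x2B007 (P1/RW1/US1/PS0)
  lvl2: tbl 0x2B, slot 10 ⇒ 0x2F007 (P1/RW1/US1/PS0)
  lvl3: tbl 0x2F, slot 1 ⇒ 0x33007 (P1/RW1/US1/PS0)
  ⇒ phys 0x335D9  [4 reads]
#1 VA=0xA80000009AC (w,kernel):
  lvl0: tbl 0x25, slot 21 ⇒ 0x34087 (P1/RW1/US1/PS1)
  ⇒ phys 0x349AC (huge @L0)  [1 reads]
#2 VA=0xB8503618563 (w,user):
  lvl0: tbl 0x25, slot 23 ⇒ 0x38007 (P1/RW1/US1/PS0)
  lvl1: tbl 0x38, slot 20 ⇒ 0x39007 (P1/RW1/US1/PS0)
  lvl2: tbl 0x39, slot 27 ⇒ 0x3D007 (P1/RW1/US1/PS0)
  lvl3: tbl 0x3D, slot 24 ⇒ 0x41003 (P1/RW1/US0/PS0)
  ⇒ fault: PROTECTION_VIOLATION  — 4 lookups

Access #0 PA: 0x335D9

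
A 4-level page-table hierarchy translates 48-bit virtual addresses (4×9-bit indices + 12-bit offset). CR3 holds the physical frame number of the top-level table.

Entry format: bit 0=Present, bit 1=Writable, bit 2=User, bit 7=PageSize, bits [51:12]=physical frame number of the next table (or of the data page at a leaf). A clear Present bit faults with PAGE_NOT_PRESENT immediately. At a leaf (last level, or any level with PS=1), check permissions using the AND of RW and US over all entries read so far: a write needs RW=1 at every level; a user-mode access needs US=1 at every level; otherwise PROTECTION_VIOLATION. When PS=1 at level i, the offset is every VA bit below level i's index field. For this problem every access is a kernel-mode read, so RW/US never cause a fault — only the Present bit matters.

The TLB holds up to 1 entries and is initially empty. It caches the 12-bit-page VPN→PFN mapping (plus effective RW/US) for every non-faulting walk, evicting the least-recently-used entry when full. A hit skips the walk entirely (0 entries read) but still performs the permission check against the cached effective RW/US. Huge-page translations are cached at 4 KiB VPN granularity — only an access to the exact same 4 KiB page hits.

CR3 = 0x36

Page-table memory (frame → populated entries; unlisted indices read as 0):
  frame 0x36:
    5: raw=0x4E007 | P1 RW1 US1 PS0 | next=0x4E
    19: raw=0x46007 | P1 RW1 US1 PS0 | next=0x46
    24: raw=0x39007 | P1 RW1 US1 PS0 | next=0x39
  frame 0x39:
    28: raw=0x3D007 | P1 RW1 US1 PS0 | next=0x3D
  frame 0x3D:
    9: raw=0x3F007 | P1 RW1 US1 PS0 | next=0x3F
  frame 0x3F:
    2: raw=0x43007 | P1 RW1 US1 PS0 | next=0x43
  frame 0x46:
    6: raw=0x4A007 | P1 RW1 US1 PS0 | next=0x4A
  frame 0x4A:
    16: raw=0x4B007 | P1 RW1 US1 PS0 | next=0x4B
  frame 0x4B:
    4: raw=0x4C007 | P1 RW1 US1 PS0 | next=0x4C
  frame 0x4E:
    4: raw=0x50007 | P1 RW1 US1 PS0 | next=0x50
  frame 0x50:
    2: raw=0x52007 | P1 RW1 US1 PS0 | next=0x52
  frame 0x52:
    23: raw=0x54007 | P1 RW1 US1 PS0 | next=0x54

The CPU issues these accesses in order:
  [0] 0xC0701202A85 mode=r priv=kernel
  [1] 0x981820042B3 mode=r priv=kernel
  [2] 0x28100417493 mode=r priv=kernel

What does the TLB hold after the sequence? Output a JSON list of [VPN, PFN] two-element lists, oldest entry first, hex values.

Per-access translation:
#0 VA=0xC0701202A85 (r,kernel):
  lvl0: tbl 0x36, slot 24 ⇒ 0x39007 (P1/RW1/US1/PS0)
  lvl1: tbl 0x39, slot 28 ⇒ 0x3D007 (P1/RW1/US1/PS0)
  lvl2: tbl 0x3D, slot 9 ⇒ 0x3F007 (P1/RW1/US1/PS0)
  lvl3: tbl 0x3F, slot 2 ⇒ 0x43007 (P1/RW1/US1/PS0)
  ✓ 0x43A85  — 4 lookups
#1 VA=0x981820042B3 (r,kernel):
  lvl0: tbl 0x36, slot 19 ⇒ 0x46007 (P1/RW1/US1/PS0)
  lvl1: tbl 0x46, slot 6 ⇒ 0x4A007 (P1/RW1/US1/PS0)
  lvl2: tbl 0x4A, slot 16 ⇒ 0x4B007 (P1/RW1/US1/PS0)
  lvl3: tbl 0x4B, slot 4 ⇒ 0x4C007 (P1/RW1/US1/PS0)
  ✓ 0x4C2B3  — 4 lookups
#2 VA=0x28100417493 (r,kernel):
  lvl0: tbl 0x36, slot 5 ⇒ 0x4E007 (P1/RW1/US1/PS0)
  lvl1: tbl 0x4E, slot 4 ⇒ 0x50007 (P1/RW1/US1/PS0)
  lvl2: tbl 0x50, slot 2 ⇒ 0x52007 (P1/RW1/US1/PS0)
  lvl3: tbl 0x52, slot 23 ⇒ 0x54007 (P1/RW1/US1/PS0)
  ✓ 0x54493  — 4 lookups

TLB: [["0x28100417", "0x54"]]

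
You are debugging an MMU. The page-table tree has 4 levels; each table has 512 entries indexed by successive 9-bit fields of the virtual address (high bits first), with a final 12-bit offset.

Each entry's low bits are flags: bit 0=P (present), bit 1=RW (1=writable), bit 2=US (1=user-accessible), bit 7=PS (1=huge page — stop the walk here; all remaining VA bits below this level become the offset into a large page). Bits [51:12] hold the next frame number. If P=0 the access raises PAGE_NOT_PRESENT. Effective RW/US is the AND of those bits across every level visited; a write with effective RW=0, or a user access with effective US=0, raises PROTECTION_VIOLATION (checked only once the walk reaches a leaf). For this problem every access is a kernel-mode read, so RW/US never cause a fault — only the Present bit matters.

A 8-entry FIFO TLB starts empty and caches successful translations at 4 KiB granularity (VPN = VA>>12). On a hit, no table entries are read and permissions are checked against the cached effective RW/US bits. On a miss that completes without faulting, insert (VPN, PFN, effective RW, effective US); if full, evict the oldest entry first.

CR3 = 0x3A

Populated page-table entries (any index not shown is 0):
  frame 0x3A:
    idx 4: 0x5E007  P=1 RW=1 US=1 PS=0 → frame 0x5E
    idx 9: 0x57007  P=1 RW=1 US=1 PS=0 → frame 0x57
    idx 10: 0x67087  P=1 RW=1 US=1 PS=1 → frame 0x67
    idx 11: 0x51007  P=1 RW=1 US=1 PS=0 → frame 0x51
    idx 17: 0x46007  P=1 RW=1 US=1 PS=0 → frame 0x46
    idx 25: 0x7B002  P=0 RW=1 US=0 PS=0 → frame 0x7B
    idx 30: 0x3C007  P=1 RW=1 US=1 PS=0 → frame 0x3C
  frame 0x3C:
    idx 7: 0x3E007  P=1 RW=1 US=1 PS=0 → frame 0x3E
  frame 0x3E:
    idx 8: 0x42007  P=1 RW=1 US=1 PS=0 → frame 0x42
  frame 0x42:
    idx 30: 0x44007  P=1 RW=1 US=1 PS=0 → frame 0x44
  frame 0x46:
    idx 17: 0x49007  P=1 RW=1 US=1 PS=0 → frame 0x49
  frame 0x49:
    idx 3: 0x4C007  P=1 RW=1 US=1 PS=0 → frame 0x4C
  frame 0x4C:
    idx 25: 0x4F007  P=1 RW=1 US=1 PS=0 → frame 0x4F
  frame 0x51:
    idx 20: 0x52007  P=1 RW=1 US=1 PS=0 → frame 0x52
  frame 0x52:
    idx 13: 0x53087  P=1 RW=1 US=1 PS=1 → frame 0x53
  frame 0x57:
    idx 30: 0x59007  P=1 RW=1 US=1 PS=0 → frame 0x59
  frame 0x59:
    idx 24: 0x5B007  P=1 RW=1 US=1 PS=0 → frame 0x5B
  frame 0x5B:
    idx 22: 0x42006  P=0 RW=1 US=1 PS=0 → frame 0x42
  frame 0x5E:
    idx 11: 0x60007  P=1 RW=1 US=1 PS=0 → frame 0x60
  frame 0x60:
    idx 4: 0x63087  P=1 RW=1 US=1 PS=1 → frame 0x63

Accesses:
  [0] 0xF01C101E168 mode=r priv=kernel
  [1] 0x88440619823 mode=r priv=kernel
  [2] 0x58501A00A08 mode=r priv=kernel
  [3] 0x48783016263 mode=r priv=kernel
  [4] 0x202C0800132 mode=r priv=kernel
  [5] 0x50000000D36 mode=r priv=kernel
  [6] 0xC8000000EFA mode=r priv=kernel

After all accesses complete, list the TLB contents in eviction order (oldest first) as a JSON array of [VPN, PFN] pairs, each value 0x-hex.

Walk each access:
#0 VA=0xF01C101E168 (r,kernel):
  L0 @0x3A[30] → 0x3C007  P=1,RW=1,US=1,PS=0
  L1 @0x3C[7] → 0x3E007  P=1,RW=1,US=1,PS=0
  L2 @0x3E[8] → 0x42007  P=1,RW=1,US=1,PS=0
  L3 @0x42[30] → 0x44007  P=1,RW=1,US=1,PS=0
  ✓ 0x44168  — 4 lookups
#1 VA=0x88440619823 (r,kernel):
  L0 @0x3A[17] → 0x46007  P=1,RW=1,US=1,PS=0
  L1 @0x46[17] → 0x49007  P=1,RW=1,US=1,PS=0
  L2 @0x49[3] → 0x4C007  P=1,RW=1,US=1,PS=0
  L3 @0x4C[25] → 0x4F007  P=1,RW=1,US=1,PS=0
  ✓ 0x4F823  — 4 lookups
#2 VA=0x58501A00A08 (r,kernel):
  L0 @0x3A[11] → 0x51007  P=1,RW=1,US=1,PS=0
  L1 @0x51[20] → 0x52007  P=1,RW=1,US=1,PS=0
  L2 @0x52[13] → 0x53087  P=1,RW=1,US=1,PS=1
  ✓ 0x53A08 (huge @L2)  — 3 lookups
#3 VA=0x48783016263 (r,kernel):
  L0 @0x3A[9] → 0x57007  P=1,RW=1,US=1,PS=0
  L1 @0x57[30] → 0x59007  P=1,RW=1,US=1,PS=0
  L2 @0x59[24] → 0x5B007  P=1,RW=1,US=1,PS=0
  L3 @0x5B[22] → 0x42006  P=0,RW=1,US=1,PS=0
  → PAGE_NOT_PRESENT  (4 entries read)
#4 VA=0x202C0800132 (r,kernel):
  L0 @0x3A[4] → 0x5E007  P=1,RW=1,US=1,PS=0
  L1 @0x5E[11] → 0x60007  P=1,RW=1,US=1,PS=0
  L2 @0x60[4] → 0x63087  P=1,RW=1,US=1,PS=1
  ✓ 0x63132 (huge @L2)  — 3 lookups
#5 VA=0x50000000D36 (r,kernel):
  L0 @0x3A[10] → 0x67087  P=1,RW=1,US=1,PS=1
  ✓ 0x67D36 (huge @L0)  — 1 lookups
#6 VA=0xC8000000EFA (r,kernel):
  L0 @0x3A[25] → 0x7B002  P=0,RW=1,US=0,PS=0
  → PAGE_NOT_PRESENT  (1 entries read)

TLB: [["0xF01C101E", "0x44"], ["0x88440619", "0x4F"], ["0x58501A00", "0x53"], ["0x202C0800", "0x63"], ["0x50000000", "0x67"]]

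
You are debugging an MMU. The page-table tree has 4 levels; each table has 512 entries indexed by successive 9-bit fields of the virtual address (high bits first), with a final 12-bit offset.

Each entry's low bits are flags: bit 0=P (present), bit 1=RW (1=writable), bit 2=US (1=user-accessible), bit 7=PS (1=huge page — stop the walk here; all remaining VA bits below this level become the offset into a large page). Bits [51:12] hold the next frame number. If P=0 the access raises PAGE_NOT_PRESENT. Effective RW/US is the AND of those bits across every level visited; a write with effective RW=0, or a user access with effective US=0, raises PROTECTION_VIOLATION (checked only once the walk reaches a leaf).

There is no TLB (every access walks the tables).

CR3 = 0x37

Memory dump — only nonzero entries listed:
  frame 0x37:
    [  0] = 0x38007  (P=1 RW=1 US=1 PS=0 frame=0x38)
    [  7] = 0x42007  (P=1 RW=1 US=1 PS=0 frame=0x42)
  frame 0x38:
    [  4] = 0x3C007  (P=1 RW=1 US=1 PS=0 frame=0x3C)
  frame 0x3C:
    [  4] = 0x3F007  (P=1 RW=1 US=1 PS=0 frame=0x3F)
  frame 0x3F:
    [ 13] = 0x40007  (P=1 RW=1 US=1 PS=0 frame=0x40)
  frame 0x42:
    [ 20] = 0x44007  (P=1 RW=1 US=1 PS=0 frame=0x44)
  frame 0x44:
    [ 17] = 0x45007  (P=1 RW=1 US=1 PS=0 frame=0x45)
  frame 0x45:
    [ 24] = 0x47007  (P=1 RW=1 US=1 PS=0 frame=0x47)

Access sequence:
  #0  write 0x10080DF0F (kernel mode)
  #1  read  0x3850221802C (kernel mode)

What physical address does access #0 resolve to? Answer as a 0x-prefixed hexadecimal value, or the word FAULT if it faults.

Trace:
#0 VA=0x10080DF0F (w,kernel):
  [0] read 0x37 idx=0: raw=0x38007 flags P=1 W=1 U=1 S=0
  [1] read 0x38 idx=4: raw=0x3C007 flags P=1 W=1 U=1 S=0
  [2] read 0x3C idx=4: raw=0x3F007 flags P=1 W=1 U=1 S=0
  [3] read 0x3F idx=13: raw=0x40007 flags P=1 W=1 U=1 S=0
  ⇒ phys 0x40F0F  [4 reads]
#1 VA=0x3850221802C (r,kernel):
  [0] read 0x37 idx=7: raw=0x42007 flags P=1 W=1 U=1 S=0
  [1] read 0x42 idx=20: raw=0x44007 flags P=1 W=1 U=1 S=0
  [2] read 0x44 idx=17: raw=0x45007 flags P=1 W=1 U=1 S=0
  [3] read 0x45 idx=24: raw=0x47007 flags P=1 W=1 U=1 S=0
  ⇒ phys 0x4702C  [4 reads]

Access #0 PA: 0x40F0F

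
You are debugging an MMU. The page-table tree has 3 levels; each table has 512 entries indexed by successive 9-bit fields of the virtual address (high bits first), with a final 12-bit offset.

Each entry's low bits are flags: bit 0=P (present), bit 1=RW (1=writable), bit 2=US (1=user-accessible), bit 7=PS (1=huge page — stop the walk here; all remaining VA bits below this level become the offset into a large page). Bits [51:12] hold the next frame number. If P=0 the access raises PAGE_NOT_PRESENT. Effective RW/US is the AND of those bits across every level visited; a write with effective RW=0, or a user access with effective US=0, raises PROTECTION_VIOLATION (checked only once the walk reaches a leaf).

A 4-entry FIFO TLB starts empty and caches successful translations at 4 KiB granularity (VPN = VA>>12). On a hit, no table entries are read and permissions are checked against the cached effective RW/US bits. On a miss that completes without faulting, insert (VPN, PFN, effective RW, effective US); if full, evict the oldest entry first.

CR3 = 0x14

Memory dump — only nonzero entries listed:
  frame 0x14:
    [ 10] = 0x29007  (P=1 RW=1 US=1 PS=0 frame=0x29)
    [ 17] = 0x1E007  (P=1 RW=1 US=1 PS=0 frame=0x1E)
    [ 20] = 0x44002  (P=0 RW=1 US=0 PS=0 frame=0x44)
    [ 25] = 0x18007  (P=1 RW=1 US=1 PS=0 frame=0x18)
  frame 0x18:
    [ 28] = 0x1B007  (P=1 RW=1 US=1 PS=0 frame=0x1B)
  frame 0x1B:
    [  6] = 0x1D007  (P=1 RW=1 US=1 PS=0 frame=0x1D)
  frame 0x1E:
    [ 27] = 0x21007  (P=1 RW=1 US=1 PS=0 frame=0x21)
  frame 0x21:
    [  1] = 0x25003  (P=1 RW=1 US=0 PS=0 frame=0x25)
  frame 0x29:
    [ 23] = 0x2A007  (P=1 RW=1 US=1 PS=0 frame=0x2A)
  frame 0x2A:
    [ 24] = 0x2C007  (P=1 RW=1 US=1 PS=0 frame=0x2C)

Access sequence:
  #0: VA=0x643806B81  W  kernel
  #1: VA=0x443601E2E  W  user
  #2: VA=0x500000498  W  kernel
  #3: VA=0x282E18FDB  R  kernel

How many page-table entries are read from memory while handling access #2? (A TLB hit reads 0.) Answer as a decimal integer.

Walk each access:
#0 VA=0x643806B81 (w,kernel):
  lvl0: tbl 0x14, slot 25 ⇒ 0x18007 (P1/RW1/US1/PS0)
  lvl1: tbl 0x18, slot 28 ⇒ 0x1B007 (P1/RW1/US1/PS0)
  lvl2: tbl 0x1B, slot 6 ⇒ 0x1D007 (P1/RW1/US1/PS0)
  ✓ 0x1DB81  — 3 lookups
#1 VA=0x443601E2E (w,user):
  lvl0: tbl 0x14, slot 17 ⇒ 0x1E007 (P1/RW1/US1/PS0)
  lvl1: tbl 0x1E, slot 27 ⇒ 0x21007 (P1/RW1/US1/PS0)
  lvl2: tbl 0x21, slot 1 ⇒ 0x25003 (P1/RW1/US0/PS0)
  ✗ PROTECTION_VIOLATION  [3 reads]
#2 VA=0x500000498 (w,kernel):
  lvl0: tbl 0x14, slot 20 ⇒ 0x44002 (P0/RW1/US0/PS0)
  ✗ PAGE_NOT_PRESENT  [1 reads]
#3 VA=0x282E18FDB (r,kernel):
  lvl0: tbl 0x14, slot 10 ⇒ 0x29007 (P1/RW1/US1/PS0)
  lvl1: tbl 0x29, slot 23 ⇒ 0x2A007 (P1/RW1/US1/PS0)
  lvl2: tbl 0x2A, slot 24 ⇒ 0x2C007 (P1/RW1/US1/PS0)
  ✓ 0x2CFDB  — 3 lookups

Entries read for #2: 1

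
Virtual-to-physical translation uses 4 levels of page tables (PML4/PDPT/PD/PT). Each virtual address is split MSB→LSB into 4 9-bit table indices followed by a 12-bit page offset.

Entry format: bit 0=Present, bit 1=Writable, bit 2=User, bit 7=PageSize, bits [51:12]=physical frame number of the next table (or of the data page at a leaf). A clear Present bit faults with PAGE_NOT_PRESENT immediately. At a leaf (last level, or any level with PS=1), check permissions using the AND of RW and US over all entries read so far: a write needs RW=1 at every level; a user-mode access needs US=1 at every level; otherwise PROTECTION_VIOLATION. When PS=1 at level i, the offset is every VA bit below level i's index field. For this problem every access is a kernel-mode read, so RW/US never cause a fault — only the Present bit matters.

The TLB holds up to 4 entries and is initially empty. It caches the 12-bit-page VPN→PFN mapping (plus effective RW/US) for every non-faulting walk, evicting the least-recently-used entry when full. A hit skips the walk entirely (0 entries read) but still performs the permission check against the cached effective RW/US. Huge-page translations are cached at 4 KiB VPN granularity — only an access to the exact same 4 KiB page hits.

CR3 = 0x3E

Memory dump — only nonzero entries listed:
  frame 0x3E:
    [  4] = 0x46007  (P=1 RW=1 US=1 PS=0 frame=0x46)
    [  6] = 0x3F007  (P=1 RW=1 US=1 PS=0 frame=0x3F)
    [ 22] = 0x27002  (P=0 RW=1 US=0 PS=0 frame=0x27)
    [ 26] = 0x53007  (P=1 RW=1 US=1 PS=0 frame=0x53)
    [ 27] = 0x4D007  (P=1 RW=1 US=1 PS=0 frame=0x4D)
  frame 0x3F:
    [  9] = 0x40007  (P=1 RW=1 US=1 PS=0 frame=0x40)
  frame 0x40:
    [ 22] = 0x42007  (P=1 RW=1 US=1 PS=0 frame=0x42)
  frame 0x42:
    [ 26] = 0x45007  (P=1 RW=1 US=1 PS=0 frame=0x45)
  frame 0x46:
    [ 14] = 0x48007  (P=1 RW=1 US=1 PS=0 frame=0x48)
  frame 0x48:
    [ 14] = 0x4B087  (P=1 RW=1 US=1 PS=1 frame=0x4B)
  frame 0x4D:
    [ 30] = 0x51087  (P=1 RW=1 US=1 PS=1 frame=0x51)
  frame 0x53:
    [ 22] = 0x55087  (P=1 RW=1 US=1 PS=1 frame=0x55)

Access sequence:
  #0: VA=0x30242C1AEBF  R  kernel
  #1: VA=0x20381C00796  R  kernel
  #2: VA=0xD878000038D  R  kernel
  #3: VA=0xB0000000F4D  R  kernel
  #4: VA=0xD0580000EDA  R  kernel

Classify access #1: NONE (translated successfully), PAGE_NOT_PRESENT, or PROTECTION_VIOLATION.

Walk each access:
#0 VA=0x30242C1AEBF (r,kernel):
  [0] read 0x3E idx=6: raw=0x3F007 flags P=1 W=1 U=1 S=0
  [1] read 0x3F idx=9: raw=0x40007 flags P=1 W=1 U=1 S=0
  [2] read 0x40 idx=22: raw=0x42007 flags P=1 W=1 U=1 S=0
  [3] read 0x42 idx=26: raw=0x45007 flags P=1 W=1 U=1 S=0
  ⇒ phys 0x45EBF  [4 reads]
#1 VA=0x20381C00796 (r,kernel):
  [0] read 0x3E idx=4: raw=0x46007 flags P=1 W=1 U=1 S=0
  [1] read 0x46 idx=14: raw=0x48007 flags P=1 W=1 U=1 S=0
  [2] read 0x48 idx=14: raw=0x4B087 flags P=1 W=1 U=1 S=1
  ⇒ phys 0x4B796 (huge @L2)  [3 reads]
#2 VA=0xD878000038D (r,kernel):
  [0] read 0x3E idx=27: raw=0x4D007 flags P=1 W=1 U=1 S=0
  [1] read 0x4D idx=30: raw=0x51087 flags P=1 W=1 U=1 S=1
  ⇒ phys 0x5138D (huge @L1)  [2 reads]
#3 VA=0xB0000000F4D (r,kernel):
  [0] read 0x3E idx=22: raw=0x27002 flags P=0 W=1 U=0 S=0
  ⇒ fault: PAGE_NOT_PRESENT  — 1 lookups
#4 VA=0xD0580000EDA (r,kernel):
  [0] read 0x3E idx=26: raw=0x53007 flags P=1 W=1 U=1 S=0
  [1] read 0x53 idx=22: raw=0x55087 flags P=1 W=1 U=1 S=1
  ⇒ phys 0x55EDA (huge @L1)  [2 reads]

Access #1 fault: NONE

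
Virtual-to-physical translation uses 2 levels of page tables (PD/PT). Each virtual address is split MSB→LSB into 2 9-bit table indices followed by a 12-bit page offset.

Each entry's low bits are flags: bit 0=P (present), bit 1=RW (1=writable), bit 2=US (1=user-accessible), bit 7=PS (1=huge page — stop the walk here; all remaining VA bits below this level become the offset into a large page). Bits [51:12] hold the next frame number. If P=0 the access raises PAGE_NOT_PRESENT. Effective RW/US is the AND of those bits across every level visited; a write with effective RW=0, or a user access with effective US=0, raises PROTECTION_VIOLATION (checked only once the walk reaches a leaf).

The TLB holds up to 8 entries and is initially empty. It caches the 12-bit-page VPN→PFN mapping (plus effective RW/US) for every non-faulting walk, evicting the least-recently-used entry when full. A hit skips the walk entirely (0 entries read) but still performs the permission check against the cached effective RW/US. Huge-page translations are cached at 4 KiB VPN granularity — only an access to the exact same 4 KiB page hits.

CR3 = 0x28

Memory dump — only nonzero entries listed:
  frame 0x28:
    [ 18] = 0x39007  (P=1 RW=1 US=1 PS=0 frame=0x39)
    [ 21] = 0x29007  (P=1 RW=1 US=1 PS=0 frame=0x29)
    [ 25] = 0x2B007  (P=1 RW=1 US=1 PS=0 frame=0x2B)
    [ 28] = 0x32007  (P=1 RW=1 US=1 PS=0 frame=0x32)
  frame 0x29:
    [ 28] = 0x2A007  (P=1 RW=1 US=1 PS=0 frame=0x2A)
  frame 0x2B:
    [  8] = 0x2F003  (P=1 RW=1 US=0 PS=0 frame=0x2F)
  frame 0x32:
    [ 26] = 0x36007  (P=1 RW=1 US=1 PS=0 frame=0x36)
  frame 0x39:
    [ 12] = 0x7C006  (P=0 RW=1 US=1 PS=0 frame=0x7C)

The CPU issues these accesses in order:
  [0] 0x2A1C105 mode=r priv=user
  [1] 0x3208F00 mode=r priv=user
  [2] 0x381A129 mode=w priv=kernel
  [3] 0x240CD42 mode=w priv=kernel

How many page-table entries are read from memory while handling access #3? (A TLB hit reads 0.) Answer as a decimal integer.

Walk each access:
#0 VA=0x2A1C105 (r,user):
  [0] read 0x28 idx=21: raw=0x29007 flags P=1 W=1 U=1 S=0
  [1] read 0x29 idx=28: raw=0x2A007 flags P=1 W=1 U=1 S=0
  ⇒ phys 0x2A105  [2 reads]
#1 VA=0x3208F00 (r,user):
  [0] read 0x28 idx=25: raw=0x2B007 flags P=1 W=1 U=1 S=0
  [1] read 0x2B idx=8: raw=0x2F003 flags P=1 W=1 U=0 S=0
  ⇒ fault: PROTECTION_VIOLATION  — 2 lookups
#2 VA=0x381A129 (w,kernel):
  [0] read 0x28 idx=28: raw=0x32007 flags P=1 W=1 U=1 S=0
  [1] read 0x32 idx=26: raw=0x36007 flags P=1 W=1 U=1 S=0
  ⇒ phys 0x36129  [2 reads]
#3 VA=0x240CD42 (w,kernel):
  [0] read 0x28 idx=18: raw=0x39007 flags P=1 W=1 U=1 S=0
  [1] read 0x39 idx=12: raw=0x7C006 flags P=0 W=1 U=1 S=0
  ⇒ fault: PAGE_NOT_PRESENT  — 2 lookups

Entries read for #3: 2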